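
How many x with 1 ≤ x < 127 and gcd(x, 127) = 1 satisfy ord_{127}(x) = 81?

0

φ(127) = 127 − 1 = 126 = 2 · 3^2 · 7.
In a cyclic group of order 126, there are φ(d) elements of order d for each divisor d of 126, and zero for non-divisors.
81 does not divide 126, so no element of (Z/127Z)^× has order 81.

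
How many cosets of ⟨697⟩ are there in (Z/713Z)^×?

6

ord(697) | φ(713) = φ(23·31) = (23−1)·(31−1) = 22·30 = 660 = 2^2 · 3 · 5 · 11.
Divisors of 660: 1, 2, 3, 4, 5, 6, 10, 11, 12, 15, 20, 22, 30, 33, 44, 55, 60, 66, 110, 132, 165, 220, 330, 660.
Compute 697^d (mod 713) for the divisors d until we hit 1:
697^1 ≡ 697 (mod 713)
697^2 ≡ 256 (mod 713)
697^3 ≡ 182 (mod 713)
697^4 ≡ 653 (mod 713)
697^5 ≡ 247 (mod 713)
697^6 ≡ 326 (mod 713)
697^10 ≡ 404 (mod 713)
697^11 ≡ 666 (mod 713)
697^12 ≡ 39 (mod 713)
697^15 ≡ 681 (mod 713)
697^20 ≡ 652 (mod 713)
697^22 ≡ 70 (mod 713)
697^30 ≡ 311 (mod 713)
697^33 ≡ 275 (mod 713)
697^44 ≡ 622 (mod 713)
697^55 ≡ 712 (mod 713)
697^60 ≡ 466 (mod 713)
697^66 ≡ 47 (mod 713)
697^110 ≡ 1 (mod 713) ✓
The order of 697 is 110, so the subgroup it generates has 110 elements.
[(Z/713Z)^× : ⟨697⟩] = 660/110 = 6.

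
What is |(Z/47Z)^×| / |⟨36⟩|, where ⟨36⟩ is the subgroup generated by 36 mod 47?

2

By Lagrange's theorem, ord_47(36) divides φ(47) = 47 − 1 = 46 = 2 · 23.
Divisors of 46: 1, 2, 23, 46.
Compute 36^d (mod 47) for the divisors d until we hit 1:
36^1 ≡ 36
36^2 ≡ 27
36^23 ≡ 1
The order of 36 is 23, so the subgroup it generates has 23 elements.
Index = |(Z/47Z)^×| / |⟨36⟩| = 46 / 23 = 2.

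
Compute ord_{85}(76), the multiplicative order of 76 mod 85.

ord(76) | φ(85) = φ(5·17) = (5−1)·(17−1) = 4·16 = 64 = 2^6.
Divisors of 64: 1, 2, 4, 8, 16, 32, 64.
Test each divisor d:
76^1 ≡ 76 (mod 85)
76^2 ≡ 81 (mod 85)
76^4 ≡ 16 (mod 85)
76^8 ≡ 1 (mod 85) ✓
The smallest such exponent is 8, so the order of 76 is 8.

8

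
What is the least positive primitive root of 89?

3

φ(89) = 89 − 1 = 88 = 2^3 · 11.
Test candidates g = 2, 3, … against the prime factors q ∈ {2, 11} of φ(89): g is a generator iff g^(88/q) ≢ 1 for every such q.
g = 2: 2^44 ≡ 1 — hits 1, so not a primitive root.
g = 3: 3^44 ≡ 88; 3^8 ≡ 64 — none is 1, so 3 is a primitive root.
The smallest primitive root modulo 89 is 3.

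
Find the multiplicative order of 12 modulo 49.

ord(12) | φ(49) = φ(7^2) = 7·(7−1) = 42 = 2 · 3 · 7.
Divisors of 42: 1, 2, 3, 6, 7, 14, 21, 42.
Check 12^d mod 49 for each divisor in increasing order:
12^1 ≡ 12 (mod 49)
12^2 ≡ 46 (mod 49)
12^3 ≡ 13 (mod 49)
12^6 ≡ 22 (mod 49)
12^7 ≡ 19 (mod 49)
12^14 ≡ 18 (mod 49)
12^21 ≡ 48 (mod 49)
12^42 ≡ 1 (mod 49) ✓
Therefore the multiplicative order of 12 modulo 49 is 42.

42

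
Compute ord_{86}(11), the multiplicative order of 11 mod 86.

By Lagrange's theorem, ord_86(11) divides φ(86) = φ(2)·φ(43) = 1·42 = 42 = 2 · 3 · 7.
Divisors of 42: 1, 2, 3, 6, 7, 14, 21, 42.
Compute 11^d (mod 86) for the divisors d until we hit 1:
11^1 ≡ 11 (mod 86)
11^2 ≡ 35 (mod 86)
11^3 ≡ 41 (mod 86)
11^6 ≡ 47 (mod 86)
11^7 ≡ 1 (mod 86) ✓
Hence ord(11) = 7.

7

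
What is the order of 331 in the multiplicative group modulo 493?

8

ord(331) | φ(493) = φ(17·29) = (17−1)·(29−1) = 16·28 = 448 = 2^6 · 7.
Divisors of 448: 1, 2, 4, 7, 8, 14, 16, 28, 32, 56, 64, 112, 224, 448.
Evaluate successive powers at the divisors of 448:
331^1 ≡ 331 (mod 493)
331^2 ≡ 115 (mod 493)
331^4 ≡ 407 (mod 493)
331^7 ≡ 423 (mod 493)
331^8 ≡ 1 (mod 493) ✓
Hence ord(331) = 8.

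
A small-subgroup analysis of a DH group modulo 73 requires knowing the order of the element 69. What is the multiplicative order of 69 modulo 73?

ord(69) | φ(73) = 73 − 1 = 72 = 2^3 · 3^2.
Divisors of 72: 1, 2, 3, 4, 6, 8, 9, 12, 18, 24, 36, 72.
Evaluate successive powers at the divisors of 72:
69^1 ≡ 69
69^2 ≡ 16
69^3 ≡ 9
69^4 ≡ 37
69^6 ≡ 8
69^8 ≡ 55
69^9 ≡ 72
69^12 ≡ 64
69^18 ≡ 1
Hence ord(69) = 18.

18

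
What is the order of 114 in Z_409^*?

Since 114 ∈ (Z/409Z)^×, its order divides φ(409) = 409 − 1 = 408 = 2^3 · 3 · 17.
Divisors of 408: 1, 2, 3, 4, 6, 8, 12, 17, 24, 34, 51, 68, 102, 136, 204, 408.
Compute 114^d (mod 409) for the divisors d until we hit 1:
114^1 ≡ 114 (mod 409)
114^2 ≡ 317 (mod 409)
114^3 ≡ 146 (mod 409)
114^4 ≡ 284 (mod 409)
114^6 ≡ 48 (mod 409)
114^8 ≡ 83 (mod 409)
114^12 ≡ 259 (mod 409)
114^17 ≡ 66 (mod 409)
114^24 ≡ 5 (mod 409)
114^34 ≡ 266 (mod 409)
114^51 ≡ 378 (mod 409)
114^68 ≡ 408 (mod 409)
114^102 ≡ 143 (mod 409)
114^136 ≡ 1 (mod 409) ✓
The smallest such exponent is 136, so the order of 114 is 136.

136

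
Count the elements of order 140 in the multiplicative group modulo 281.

48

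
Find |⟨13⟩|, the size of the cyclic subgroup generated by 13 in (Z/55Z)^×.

20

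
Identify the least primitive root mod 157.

φ(157) = 157 − 1 = 156 = 2^2 · 3 · 13.
Test candidates g = 2, 3, … against the prime factors q ∈ {2, 3, 13} of φ(157): g is a generator iff g^(156/q) ≢ 1 for every such q.
g = 2: 2^78 ≡ 156; 2^52 ≡ 1 — hits 1, so not a primitive root.
g = 3: 3^78 ≡ 1 — hits 1, so not a primitive root.
g = 4: 4^78 ≡ 1 — hits 1, so not a primitive root.
g = 5: 5^78 ≡ 156; 5^52 ≡ 12; 5^12 ≡ 130 — none is 1, so 5 is a primitive root.
So 5 is the smallest generator of (Z/157Z)^×.

5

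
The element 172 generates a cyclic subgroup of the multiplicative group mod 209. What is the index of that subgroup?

Since 172 ∈ (Z/209Z)^×, its order divides φ(209) = φ(11·19) = (11−1)·(19−1) = 10·18 = 180 = 2^2 · 3^2 · 5.
Divisors of 180: 1, 2, 3, 4, 5, 6, 9, 10, 12, 15, 18, 20, 30, 36, 45, 60, 90, 180.
Check 172^d mod 209 for each divisor in increasing order:
172^1 ≡ 172 (mod 209)
172^2 ≡ 115 (mod 209)
172^3 ≡ 134 (mod 209)
172^4 ≡ 58 (mod 209)
172^5 ≡ 153 (mod 209)
172^6 ≡ 191 (mod 209)
172^9 ≡ 96 (mod 209)
172^10 ≡ 1 (mod 209) ✓
So ord_209(172) = 10, hence |⟨172⟩| = 10.
Index = |(Z/209Z)^×| / |⟨172⟩| = 180 / 10 = 18.

18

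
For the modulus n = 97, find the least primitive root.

5

φ(97) = 97 − 1 = 96 = 2^5 · 3.
g is a primitive root iff g^(96/q) ≢ 1 (mod 97) for each prime q ∈ {2, 3}.
g = 2: 2^48 ≡ 1 — hits 1, so not a primitive root.
g = 3: 3^48 ≡ 1 — hits 1, so not a primitive root.
g = 4: 4^48 ≡ 1 — hits 1, so not a primitive root.
g = 5: 5^48 ≡ 96; 5^32 ≡ 35 — none is 1, so 5 is a primitive root.
So 5 is the smallest generator of (Z/97Z)^×.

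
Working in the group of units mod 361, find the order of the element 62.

9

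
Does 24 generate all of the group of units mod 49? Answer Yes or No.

φ(49) = φ(7^2) = 7·(7−1) = 42 = 2 · 3 · 7.
24 is a primitive root mod 49 iff 24^(φ(49)/q) ≢ 1 for every prime q | φ(49), i.e. q ∈ {2, 3, 7}.
24^21 ≡ 48 (mod 49)  [q = 2: ≢ 1 ✓]
24^14 ≡ 30 (mod 49)  [q = 3: ≢ 1 ✓]
24^6 ≡ 36 (mod 49)  [q = 7: ≢ 1 ✓]
None equal 1, so ord_49(24) = 42: 24 is a primitive root.

Yes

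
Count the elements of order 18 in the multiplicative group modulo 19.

6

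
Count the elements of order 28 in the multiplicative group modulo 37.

0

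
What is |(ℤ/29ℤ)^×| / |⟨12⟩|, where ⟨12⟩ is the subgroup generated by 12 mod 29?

7

ord(12) | φ(29) = 29 − 1 = 28 = 2^2 · 7.
Divisors of 28: 1, 2, 4, 7, 14, 28.
Evaluate successive powers at the divisors of 28:
12^1 ≡ 12
12^2 ≡ 28
12^4 ≡ 1
The order of 12 is 4, so the subgroup it generates has 4 elements.
The index is φ(29) / ord(12) = 28 / 4 = 7.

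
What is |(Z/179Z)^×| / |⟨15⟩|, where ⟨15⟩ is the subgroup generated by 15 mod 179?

2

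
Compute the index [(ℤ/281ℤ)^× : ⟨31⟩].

2

Since 31 ∈ (Z/281Z)^×, its order divides φ(281) = 281 − 1 = 280 = 2^3 · 5 · 7.
Divisors of 280: 1, 2, 4, 5, 7, 8, 10, 14, 20, 28, 35, 40, 56, 70, 140, 280.
Test each divisor d:
31^1 ≡ 31
31^2 ≡ 118
31^4 ≡ 155
31^5 ≡ 28
31^7 ≡ 213
31^8 ≡ 140
31^10 ≡ 222
31^14 ≡ 128
31^20 ≡ 109
31^28 ≡ 86
31^35 ≡ 53
31^40 ≡ 79
31^56 ≡ 90
31^70 ≡ 280
31^140 ≡ 1
The order of 31 is 140, so the subgroup it generates has 140 elements.
[(Z/281Z)^× : ⟨31⟩] = 280/140 = 2.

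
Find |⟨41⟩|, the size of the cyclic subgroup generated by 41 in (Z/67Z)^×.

66

ord(41) | φ(67) = 67 − 1 = 66 = 2 · 3 · 11.
Divisors of 66: 1, 2, 3, 6, 11, 22, 33, 66.
Check 41^d mod 67 for each divisor in increasing order:
41^1 ≡ 41 (mod 67)
41^2 ≡ 6 (mod 67)
41^3 ≡ 45 (mod 67)
41^6 ≡ 15 (mod 67)
41^11 ≡ 30 (mod 67)
41^22 ≡ 29 (mod 67)
41^33 ≡ 66 (mod 67)
41^66 ≡ 1 (mod 67) ✓
Therefore the multiplicative order of 41 modulo 67 is 66.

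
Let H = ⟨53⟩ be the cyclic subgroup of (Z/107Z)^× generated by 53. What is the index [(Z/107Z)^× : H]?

2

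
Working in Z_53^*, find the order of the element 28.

13

The order of 28 must divide φ(53) = 53 − 1 = 52 = 2^2 · 13.
Divisors of 52: 1, 2, 4, 13, 26, 52.
Test each divisor d:
28^1 ≡ 28 (mod 53)
28^2 ≡ 42 (mod 53)
28^4 ≡ 15 (mod 53)
28^13 ≡ 1 (mod 53) ✓
The smallest such exponent is 13, so the order of 28 is 13.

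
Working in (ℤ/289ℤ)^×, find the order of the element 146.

272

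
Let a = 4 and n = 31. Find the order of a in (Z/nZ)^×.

5

Since 4 ∈ (Z/31Z)^×, its order divides φ(31) = 31 − 1 = 30 = 2 · 3 · 5.
Divisors of 30: 1, 2, 3, 5, 6, 10, 15, 30.
Compute 4^d (mod 31) for the divisors d until we hit 1:
4^1 ≡ 4 (mod 31)
4^2 ≡ 16 (mod 31)
4^3 ≡ 2 (mod 31)
4^5 ≡ 1 (mod 31) ✓
Therefore the multiplicative order of 4 modulo 31 is 5.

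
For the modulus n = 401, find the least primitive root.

3

φ(401) = 401 − 1 = 400 = 2^4 · 5^2.
g is a primitive root iff g^(400/q) ≢ 1 (mod 401) for each prime q ∈ {2, 5}.
g = 2: 2^200 ≡ 1 — hits 1, so not a primitive root.
g = 3: 3^200 ≡ 400; 3^80 ≡ 72 — none is 1, so 3 is a primitive root.
The smallest primitive root modulo 401 is 3.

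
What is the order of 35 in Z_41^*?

Since 35 ∈ (Z/41Z)^×, its order divides φ(41) = 41 − 1 = 40 = 2^3 · 5.
Divisors of 40: 1, 2, 4, 5, 8, 10, 20, 40.
Evaluate successive powers at the divisors of 40:
35^1 ≡ 35 (mod 41)
35^2 ≡ 36 (mod 41)
35^4 ≡ 25 (mod 41)
35^5 ≡ 14 (mod 41)
35^8 ≡ 10 (mod 41)
35^10 ≡ 32 (mod 41)
35^20 ≡ 40 (mod 41)
35^40 ≡ 1 (mod 41) ✓
So ord_41(35) = 40.

40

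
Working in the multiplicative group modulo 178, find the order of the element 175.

88

The order of 175 must divide φ(178) = φ(2)·φ(89) = 1·88 = 88 = 2^3 · 11.
Divisors of 88: 1, 2, 4, 8, 11, 22, 44, 88.
Evaluate successive powers at the divisors of 88:
175^1 ≡ 175 (mod 178)
175^2 ≡ 9 (mod 178)
175^4 ≡ 81 (mod 178)
175^8 ≡ 153 (mod 178)
175^11 ≡ 141 (mod 178)
175^22 ≡ 123 (mod 178)
175^44 ≡ 177 (mod 178)
175^88 ≡ 1 (mod 178) ✓
The smallest such exponent is 88, so the order of 175 is 88.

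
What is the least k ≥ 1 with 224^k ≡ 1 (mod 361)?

Since 224 ∈ (Z/361Z)^×, its order divides φ(361) = φ(19^2) = 19·(19−1) = 342 = 2 · 3^2 · 19.
Divisors of 342: 1, 2, 3, 6, 9, 18, 19, 38, 57, 114, 171, 342.
Test each divisor d:
224^1 ≡ 224
224^2 ≡ 358
224^3 ≡ 50
224^6 ≡ 334
224^9 ≡ 94
224^18 ≡ 172
224^19 ≡ 262
224^38 ≡ 54
224^57 ≡ 69
224^114 ≡ 68
224^171 ≡ 360
224^342 ≡ 1
Therefore the multiplicative order of 224 modulo 361 is 342.

342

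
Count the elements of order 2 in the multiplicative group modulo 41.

1

φ(41) = 41 − 1 = 40 = 2^3 · 5.
Since (Z/41Z)^× is cyclic of order 40, the number of elements of order d is φ(d) when d | 40 and 0 otherwise.
2 | 40, and φ(2) = 2 − 1 = 1.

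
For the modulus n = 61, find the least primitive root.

2

φ(61) = 61 − 1 = 60 = 2^2 · 3 · 5.
Test candidates g = 2, 3, … against the prime factors q ∈ {2, 3, 5} of φ(61): g is a generator iff g^(60/q) ≢ 1 for every such q.
g = 2: 2^30 ≡ 60; 2^20 ≡ 47; 2^12 ≡ 9 — none is 1, so 2 is a primitive root.
So 2 is the smallest generator of (Z/61Z)^×.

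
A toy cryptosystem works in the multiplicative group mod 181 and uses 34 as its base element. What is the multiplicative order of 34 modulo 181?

45

By Lagrange's theorem, ord_181(34) divides φ(181) = 181 − 1 = 180 = 2^2 · 3^2 · 5.
Divisors of 180: 1, 2, 3, 4, 5, 6, 9, 10, 12, 15, 18, 20, 30, 36, 45, 60, 90, 180.
Check 34^d mod 181 for each divisor in increasing order:
34^1 ≡ 34 (mod 181)
34^2 ≡ 70 (mod 181)
34^3 ≡ 27 (mod 181)
34^4 ≡ 13 (mod 181)
34^5 ≡ 80 (mod 181)
34^6 ≡ 5 (mod 181)
34^9 ≡ 135 (mod 181)
34^10 ≡ 65 (mod 181)
34^12 ≡ 25 (mod 181)
34^15 ≡ 132 (mod 181)
34^18 ≡ 125 (mod 181)
34^20 ≡ 62 (mod 181)
34^30 ≡ 48 (mod 181)
34^36 ≡ 59 (mod 181)
34^45 ≡ 1 (mod 181) ✓
Hence ord(34) = 45.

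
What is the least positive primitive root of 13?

φ(13) = 13 − 1 = 12 = 2^2 · 3.
g is a primitive root iff g^(12/q) ≢ 1 (mod 13) for each prime q ∈ {2, 3}.
g = 2: 2^6 ≡ 12; 2^4 ≡ 3 — none is 1, so 2 is a primitive root.
The smallest primitive root modulo 13 is 2.

2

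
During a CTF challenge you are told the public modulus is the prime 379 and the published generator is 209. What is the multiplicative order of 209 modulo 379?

378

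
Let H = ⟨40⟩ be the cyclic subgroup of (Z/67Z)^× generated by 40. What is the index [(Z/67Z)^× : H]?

6

By Lagrange's theorem, ord_67(40) divides φ(67) = 67 − 1 = 66 = 2 · 3 · 11.
Divisors of 66: 1, 2, 3, 6, 11, 22, 33, 66.
Test each divisor d:
40^1 ≡ 40
40^2 ≡ 59
40^3 ≡ 15
40^6 ≡ 24
40^11 ≡ 1
Thus |⟨40⟩| = ord(40) = 11.
The index is φ(67) / ord(40) = 66 / 11 = 6.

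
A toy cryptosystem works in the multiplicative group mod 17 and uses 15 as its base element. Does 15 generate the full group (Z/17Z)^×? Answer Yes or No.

No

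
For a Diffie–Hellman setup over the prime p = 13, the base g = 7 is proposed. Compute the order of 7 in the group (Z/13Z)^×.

12

Since 7 ∈ (Z/13Z)^×, its order divides φ(13) = 13 − 1 = 12 = 2^2 · 3.
Divisors of 12: 1, 2, 3, 4, 6, 12.
Evaluate successive powers at the divisors of 12:
7^1 ≡ 7
7^2 ≡ 10
7^3 ≡ 5
7^4 ≡ 9
7^6 ≡ 12
7^12 ≡ 1
Therefore the multiplicative order of 7 modulo 13 is 12.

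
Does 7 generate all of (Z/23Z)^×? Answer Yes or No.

Yes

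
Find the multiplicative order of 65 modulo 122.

By Lagrange's theorem, ord_122(65) divides φ(122) = φ(2)·φ(61) = 1·60 = 60 = 2^2 · 3 · 5.
Divisors of 60: 1, 2, 3, 4, 5, 6, 10, 12, 15, 20, 30, 60.
Evaluate successive powers at the divisors of 60:
65^1 ≡ 65 (mod 122)
65^2 ≡ 77 (mod 122)
65^3 ≡ 3 (mod 122)
65^4 ≡ 73 (mod 122)
65^5 ≡ 109 (mod 122)
65^6 ≡ 9 (mod 122)
65^10 ≡ 47 (mod 122)
65^12 ≡ 81 (mod 122)
65^15 ≡ 121 (mod 122)
65^20 ≡ 13 (mod 122)
65^30 ≡ 1 (mod 122) ✓
Hence ord(65) = 30.

30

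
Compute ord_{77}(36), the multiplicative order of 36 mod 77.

5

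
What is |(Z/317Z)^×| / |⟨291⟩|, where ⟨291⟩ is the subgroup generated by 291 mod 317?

ord(291) | φ(317) = 317 − 1 = 316 = 2^2 · 79.
Divisors of 316: 1, 2, 4, 79, 158, 316.
Check 291^d mod 317 for each divisor in increasing order:
291^1 ≡ 291
291^2 ≡ 42
291^4 ≡ 179
291^79 ≡ 1
The order of 291 is 79, so the subgroup it generates has 79 elements.
Index = |(Z/317Z)^×| / |⟨291⟩| = 316 / 79 = 4.

4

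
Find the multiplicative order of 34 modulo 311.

By Lagrange's theorem, ord_311(34) divides φ(311) = 311 − 1 = 310 = 2 · 5 · 31.
Divisors of 310: 1, 2, 5, 10, 31, 62, 155, 310.
Compute 34^d (mod 311) for the divisors d until we hit 1:
34^1 ≡ 34 (mod 311)
34^2 ≡ 223 (mod 311)
34^5 ≡ 190 (mod 311)
34^10 ≡ 24 (mod 311)
34^31 ≡ 95 (mod 311)
34^62 ≡ 6 (mod 311)
34^155 ≡ 310 (mod 311)
34^310 ≡ 1 (mod 311) ✓
Therefore the multiplicative order of 34 modulo 311 is 310.

310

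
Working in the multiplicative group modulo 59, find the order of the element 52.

58

ord(52) | φ(59) = 59 − 1 = 58 = 2 · 29.
Divisors of 58: 1, 2, 29, 58.
Test each divisor d:
52^1 ≡ 52
52^2 ≡ 49
52^29 ≡ 58
52^58 ≡ 1
The smallest such exponent is 58, so the order of 52 is 58.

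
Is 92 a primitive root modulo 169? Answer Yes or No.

No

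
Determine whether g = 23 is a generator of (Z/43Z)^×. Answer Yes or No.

No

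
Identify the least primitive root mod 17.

3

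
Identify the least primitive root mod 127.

φ(127) = 127 − 1 = 126 = 2 · 3^2 · 7.
g is a primitive root iff g^(126/q) ≢ 1 (mod 127) for each prime q ∈ {2, 3, 7}.
g = 2: 2^63 ≡ 1 — hits 1, so not a primitive root.
g = 3: 3^63 ≡ 126; 3^42 ≡ 107; 3^18 ≡ 4 — none is 1, so 3 is a primitive root.
So 3 is the smallest generator of (Z/127Z)^×.

3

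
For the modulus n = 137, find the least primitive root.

φ(137) = 137 − 1 = 136 = 2^3 · 17.
g is a primitive root iff g^(136/q) ≢ 1 (mod 137) for each prime q ∈ {2, 17}.
g = 2: 2^68 ≡ 1 — hits 1, so not a primitive root.
g = 3: 3^68 ≡ 136; 3^8 ≡ 122 — none is 1, so 3 is a primitive root.
So 3 is the smallest generator of (Z/137Z)^×.

3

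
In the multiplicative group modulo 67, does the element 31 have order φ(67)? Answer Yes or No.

φ(67) = 67 − 1 = 66 = 2 · 3 · 11.
It suffices to check that the order of 31 is not a proper divisor of 66: compute 31^(66/q) for q ∈ {2, 3, 11}.
31^33 ≡ 66 (mod 67)  [q = 2: ≢ 1 ✓]
31^22 ≡ 29 (mod 67)  [q = 3: ≢ 1 ✓]
31^6 ≡ 40 (mod 67)  [q = 11: ≢ 1 ✓]
None equal 1, so ord_67(31) = 66: 31 is a primitive root.

Yes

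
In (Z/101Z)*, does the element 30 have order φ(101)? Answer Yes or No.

No

φ(101) = 101 − 1 = 100 = 2^2 · 5^2.
It suffices to check that the order of 30 is not a proper divisor of 100: compute 30^(100/q) for q ∈ {2, 5}.
30^50 ≡ 1 (mod 101)  [q = 2: ≡ 1 ✗]
30^20 ≡ 84 (mod 101)  [q = 5: ≢ 1 ✓]
Since 30^50 ≡ 1, the order of 30 divides 50 < 100, so 30 is not a primitive root.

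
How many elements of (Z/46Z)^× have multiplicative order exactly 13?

0

φ(46) = φ(2)·φ(23) = 1·22 = 22 = 2 · 11.
Since (Z/46Z)^× is cyclic of order 22, the number of elements of order d is φ(d) when d | 22 and 0 otherwise.
Since 13 ∤ 22, the count is 0.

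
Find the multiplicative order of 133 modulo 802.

The order of 133 must divide φ(802) = φ(2)·φ(401) = 1·400 = 400 = 2^4 · 5^2.
Divisors of 400: 1, 2, 4, 5, 8, 10, 16, 20, 25, 40, 50, 80, 100, 200, 400.
Compute 133^d (mod 802) for the divisors d until we hit 1:
133^1 ≡ 133
133^2 ≡ 45
133^4 ≡ 421
133^5 ≡ 655
133^8 ≡ 801
133^10 ≡ 757
133^16 ≡ 1
So ord_802(133) = 16.

16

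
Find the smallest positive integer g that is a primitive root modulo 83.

2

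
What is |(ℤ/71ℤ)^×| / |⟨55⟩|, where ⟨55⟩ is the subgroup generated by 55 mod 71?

1

Since 55 ∈ (Z/71Z)^×, its order divides φ(71) = 71 − 1 = 70 = 2 · 5 · 7.
Divisors of 70: 1, 2, 5, 7, 10, 14, 35, 70.
Evaluate successive powers at the divisors of 70:
55^1 ≡ 55 (mod 71)
55^2 ≡ 43 (mod 71)
55^5 ≡ 23 (mod 71)
55^7 ≡ 66 (mod 71)
55^10 ≡ 32 (mod 71)
55^14 ≡ 25 (mod 71)
55^35 ≡ 70 (mod 71)
55^70 ≡ 1 (mod 71) ✓
So ord_71(55) = 70, hence |⟨55⟩| = 70.
[(Z/71Z)^× : ⟨55⟩] = 70/70 = 1.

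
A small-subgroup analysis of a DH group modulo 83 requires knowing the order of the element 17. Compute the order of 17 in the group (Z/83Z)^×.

41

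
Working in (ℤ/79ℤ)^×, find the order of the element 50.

39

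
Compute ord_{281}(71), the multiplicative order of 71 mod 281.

280

By Lagrange's theorem, ord_281(71) divides φ(281) = 281 − 1 = 280 = 2^3 · 5 · 7.
Divisors of 280: 1, 2, 4, 5, 7, 8, 10, 14, 20, 28, 35, 40, 56, 70, 140, 280.
Check 71^d mod 281 for each divisor in increasing order:
71^1 ≡ 71
71^2 ≡ 264
71^4 ≡ 8
71^5 ≡ 6
71^7 ≡ 179
71^8 ≡ 64
71^10 ≡ 36
71^14 ≡ 7
71^20 ≡ 172
71^28 ≡ 49
71^35 ≡ 60
71^40 ≡ 79
71^56 ≡ 153
71^70 ≡ 228
71^140 ≡ 280
71^280 ≡ 1
Hence ord(71) = 280.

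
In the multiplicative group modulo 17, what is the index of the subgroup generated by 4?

By Lagrange's theorem, ord_17(4) divides φ(17) = 17 − 1 = 16 = 2^4.
Divisors of 16: 1, 2, 4, 8, 16.
Evaluate successive powers at the divisors of 16:
4^1 ≡ 4
4^2 ≡ 16
4^4 ≡ 1
Thus |⟨4⟩| = ord(4) = 4.
The index is φ(17) / ord(4) = 16 / 4 = 4.

4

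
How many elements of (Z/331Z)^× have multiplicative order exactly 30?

8

φ(331) = 331 − 1 = 330 = 2 · 3 · 5 · 11.
Since (Z/331Z)^× is cyclic of order 330, the number of elements of order d is φ(d) when d | 330 and 0 otherwise.
30 = 2 · 3 · 5 divides 330, and φ(30) = 8.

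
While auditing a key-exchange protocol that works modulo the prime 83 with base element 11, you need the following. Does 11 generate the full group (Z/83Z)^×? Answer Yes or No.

φ(83) = 83 − 1 = 82 = 2 · 41.
It suffices to check that the order of 11 is not a proper divisor of 82: compute 11^(82/q) for q ∈ {2, 41}.
11^41 ≡ 1 (mod 83)  [q = 2: ≡ 1 ✗]
11^2 ≡ 38 (mod 83)  [q = 41: ≢ 1 ✓]
11^41 ≡ 1 shows ord(11) | 41, strictly less than φ(83); not a primitive root.

No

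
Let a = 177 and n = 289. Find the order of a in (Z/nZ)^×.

Since 177 ∈ (Z/289Z)^×, its order divides φ(289) = φ(17^2) = 17·(17−1) = 272 = 2^4 · 17.
Divisors of 272: 1, 2, 4, 8, 16, 17, 34, 68, 136, 272.
Check 177^d mod 289 for each divisor in increasing order:
177^1 ≡ 177 (mod 289)
177^2 ≡ 117 (mod 289)
177^4 ≡ 106 (mod 289)
177^8 ≡ 254 (mod 289)
177^16 ≡ 69 (mod 289)
177^17 ≡ 75 (mod 289)
177^34 ≡ 134 (mod 289)
177^68 ≡ 38 (mod 289)
177^136 ≡ 288 (mod 289)
177^272 ≡ 1 (mod 289) ✓
Hence ord(177) = 272.

272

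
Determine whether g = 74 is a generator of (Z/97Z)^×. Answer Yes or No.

Yes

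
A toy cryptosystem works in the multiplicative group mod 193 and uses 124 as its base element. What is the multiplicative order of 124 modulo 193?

The order of 124 must divide φ(193) = 193 − 1 = 192 = 2^6 · 3.
Divisors of 192: 1, 2, 3, 4, 6, 8, 12, 16, 24, 32, 48, 64, 96, 192.
Compute 124^d (mod 193) for the divisors d until we hit 1:
124^1 ≡ 124 (mod 193)
124^2 ≡ 129 (mod 193)
124^3 ≡ 170 (mod 193)
124^4 ≡ 43 (mod 193)
124^6 ≡ 143 (mod 193)
124^8 ≡ 112 (mod 193)
124^12 ≡ 184 (mod 193)
124^16 ≡ 192 (mod 193)
124^24 ≡ 81 (mod 193)
124^32 ≡ 1 (mod 193) ✓
Hence ord(124) = 32.

32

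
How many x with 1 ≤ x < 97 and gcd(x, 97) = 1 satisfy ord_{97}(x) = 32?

φ(97) = 97 − 1 = 96 = 2^5 · 3.
Since (Z/97Z)^× is cyclic of order 96, the number of elements of order d is φ(d) when d | 96 and 0 otherwise.
32 = 2^5 divides 96, and φ(32) = 16.

16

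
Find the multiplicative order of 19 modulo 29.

28

ord(19) | φ(29) = 29 − 1 = 28 = 2^2 · 7.
Divisors of 28: 1, 2, 4, 7, 14, 28.
Check 19^d mod 29 for each divisor in increasing order:
19^1 ≡ 19 (mod 29)
19^2 ≡ 13 (mod 29)
19^4 ≡ 24 (mod 29)
19^7 ≡ 12 (mod 29)
19^14 ≡ 28 (mod 29)
19^28 ≡ 1 (mod 29) ✓
Therefore the multiplicative order of 19 modulo 29 is 28.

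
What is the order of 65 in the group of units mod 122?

30

By Lagrange's theorem, ord_122(65) divides φ(122) = φ(2)·φ(61) = 1·60 = 60 = 2^2 · 3 · 5.
Divisors of 60: 1, 2, 3, 4, 5, 6, 10, 12, 15, 20, 30, 60.
Compute 65^d (mod 122) for the divisors d until we hit 1:
65^1 ≡ 65 (mod 122)
65^2 ≡ 77 (mod 122)
65^3 ≡ 3 (mod 122)
65^4 ≡ 73 (mod 122)
65^5 ≡ 109 (mod 122)
65^6 ≡ 9 (mod 122)
65^10 ≡ 47 (mod 122)
65^12 ≡ 81 (mod 122)
65^15 ≡ 121 (mod 122)
65^20 ≡ 13 (mod 122)
65^30 ≡ 1 (mod 122) ✓
Therefore the multiplicative order of 65 modulo 122 is 30.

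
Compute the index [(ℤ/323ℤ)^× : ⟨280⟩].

4

Since 280 ∈ (Z/323Z)^×, its order divides φ(323) = φ(17·19) = (17−1)·(19−1) = 16·18 = 288 = 2^5 · 3^2.
Divisors of 288: 1, 2, 3, 4, 6, 8, 9, 12, 16, 18, 24, 32, 36, 48, 72, 96, 144, 288.
Check 280^d mod 323 for each divisor in increasing order:
280^1 ≡ 280 (mod 323)
280^2 ≡ 234 (mod 323)
280^3 ≡ 274 (mod 323)
280^4 ≡ 169 (mod 323)
280^6 ≡ 140 (mod 323)
280^8 ≡ 137 (mod 323)
280^9 ≡ 246 (mod 323)
280^12 ≡ 220 (mod 323)
280^16 ≡ 35 (mod 323)
280^18 ≡ 115 (mod 323)
280^24 ≡ 273 (mod 323)
280^32 ≡ 256 (mod 323)
280^36 ≡ 305 (mod 323)
280^48 ≡ 239 (mod 323)
280^72 ≡ 1 (mod 323) ✓
The order of 280 is 72, so the subgroup it generates has 72 elements.
The index is φ(323) / ord(280) = 288 / 72 = 4.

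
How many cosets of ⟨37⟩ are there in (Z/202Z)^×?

ord(37) | φ(202) = φ(2)·φ(101) = 1·100 = 100 = 2^2 · 5^2.
Divisors of 100: 1, 2, 4, 5, 10, 20, 25, 50, 100.
Test each divisor d:
37^1 ≡ 37
37^2 ≡ 157
37^4 ≡ 5
37^5 ≡ 185
37^10 ≡ 87
37^20 ≡ 95
37^25 ≡ 1
So ord_202(37) = 25, hence |⟨37⟩| = 25.
The index is φ(202) / ord(37) = 100 / 25 = 4.

4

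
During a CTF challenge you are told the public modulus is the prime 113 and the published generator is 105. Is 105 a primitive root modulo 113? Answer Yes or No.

No

φ(113) = 113 − 1 = 112 = 2^4 · 7.
105 is a primitive root mod 113 iff 105^(φ(113)/q) ≢ 1 for every prime q | φ(113), i.e. q ∈ {2, 7}.
105^56 ≡ 1 (mod 113)  [q = 2: ≡ 1 ✗]
105^16 ≡ 49 (mod 113)  [q = 7: ≢ 1 ✓]
The check at q = 2 fails, so 105 generates a proper subgroup.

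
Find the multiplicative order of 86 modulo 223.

ord(86) | φ(223) = 223 − 1 = 222 = 2 · 3 · 37.
Divisors of 222: 1, 2, 3, 6, 37, 74, 111, 222.
Compute 86^d (mod 223) for the divisors d until we hit 1:
86^1 ≡ 86 (mod 223)
86^2 ≡ 37 (mod 223)
86^3 ≡ 60 (mod 223)
86^6 ≡ 32 (mod 223)
86^37 ≡ 39 (mod 223)
86^74 ≡ 183 (mod 223)
86^111 ≡ 1 (mod 223) ✓
The smallest such exponent is 111, so the order of 86 is 111.

111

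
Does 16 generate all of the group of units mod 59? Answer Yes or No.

φ(59) = 59 − 1 = 58 = 2 · 29.
An element g generates (Z/59Z)^× iff g^(58/q) ≢ 1 (mod 59) for each prime q ∈ {2, 29}.
16^29 ≡ 1 (mod 59)  [q = 2: ≡ 1 ✗]
16^2 ≡ 20 (mod 59)  [q = 29: ≢ 1 ✓]
The check at q = 2 fails, so 16 generates a proper subgroup.

No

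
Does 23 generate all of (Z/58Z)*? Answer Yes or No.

φ(58) = φ(2)·φ(29) = 1·28 = 28 = 2^2 · 7.
23 is a primitive root mod 58 iff 23^(φ(58)/q) ≢ 1 for every prime q | φ(58), i.e. q ∈ {2, 7}.
23^14 ≡ 1 (mod 58)  [q = 2: ≡ 1 ✗]
23^4 ≡ 49 (mod 58)  [q = 7: ≢ 1 ✓]
The check at q = 2 fails, so 23 generates a proper subgroup.

No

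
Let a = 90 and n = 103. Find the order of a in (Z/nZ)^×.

34

By Lagrange's theorem, ord_103(90) divides φ(103) = 103 − 1 = 102 = 2 · 3 · 17.
Divisors of 102: 1, 2, 3, 6, 17, 34, 51, 102.
Compute 90^d (mod 103) for the divisors d until we hit 1:
90^1 ≡ 90
90^2 ≡ 66
90^3 ≡ 69
90^6 ≡ 23
90^17 ≡ 102
90^34 ≡ 1
Therefore the multiplicative order of 90 modulo 103 is 34.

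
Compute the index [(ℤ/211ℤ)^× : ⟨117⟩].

10

By Lagrange's theorem, ord_211(117) divides φ(211) = 211 − 1 = 210 = 2 · 3 · 5 · 7.
Divisors of 210: 1, 2, 3, 5, 6, 7, 10, 14, 15, 21, 30, 35, 42, 70, 105, 210.
Check 117^d mod 211 for each divisor in increasing order:
117^1 ≡ 117
117^2 ≡ 185
117^3 ≡ 123
117^5 ≡ 178
117^6 ≡ 148
117^7 ≡ 14
117^10 ≡ 34
117^14 ≡ 196
117^15 ≡ 144
117^21 ≡ 1
The order of 117 is 21, so the subgroup it generates has 21 elements.
[(Z/211Z)^× : ⟨117⟩] = 210/21 = 10.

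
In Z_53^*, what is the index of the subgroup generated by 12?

Since 12 ∈ (Z/53Z)^×, its order divides φ(53) = 53 − 1 = 52 = 2^2 · 13.
Divisors of 52: 1, 2, 4, 13, 26, 52.
Check 12^d mod 53 for each divisor in increasing order:
12^1 ≡ 12 (mod 53)
12^2 ≡ 38 (mod 53)
12^4 ≡ 13 (mod 53)
12^13 ≡ 23 (mod 53)
12^26 ≡ 52 (mod 53)
12^52 ≡ 1 (mod 53) ✓
Thus |⟨12⟩| = ord(12) = 52.
The index is φ(53) / ord(12) = 52 / 52 = 1.

1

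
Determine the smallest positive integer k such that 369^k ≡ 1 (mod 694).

By Lagrange's theorem, ord_694(369) divides φ(694) = φ(2)·φ(347) = 1·346 = 346 = 2 · 173.
Divisors of 346: 1, 2, 173, 346.
Evaluate successive powers at the divisors of 346:
369^1 ≡ 369
369^2 ≡ 137
369^173 ≡ 693
369^346 ≡ 1
Hence ord(369) = 346.

346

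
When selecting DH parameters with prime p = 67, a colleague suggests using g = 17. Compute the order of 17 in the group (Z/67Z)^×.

33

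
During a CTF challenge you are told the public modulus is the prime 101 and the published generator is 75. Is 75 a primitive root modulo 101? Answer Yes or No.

φ(101) = 101 − 1 = 100 = 2^2 · 5^2.
75 is a primitive root mod 101 iff 75^(φ(101)/q) ≢ 1 for every prime q | φ(101), i.e. q ∈ {2, 5}.
75^50 ≡ 100 (mod 101)  [q = 2: ≢ 1 ✓]
75^20 ≡ 36 (mod 101)  [q = 5: ≢ 1 ✓]
Every test exponent gives a nontrivial residue, hence 75 generates the full group.

Yes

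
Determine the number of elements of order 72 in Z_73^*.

24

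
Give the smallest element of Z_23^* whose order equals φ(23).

φ(23) = 23 − 1 = 22 = 2 · 11.
Test candidates g = 2, 3, … against the prime factors q ∈ {2, 11} of φ(23): g is a generator iff g^(22/q) ≢ 1 for every such q.
g = 2: 2^11 ≡ 1 — hits 1, so not a primitive root.
g = 3: 3^11 ≡ 1 — hits 1, so not a primitive root.
g = 4: 4^11 ≡ 1 — hits 1, so not a primitive root.
g = 5: 5^11 ≡ 22; 5^2 ≡ 2 — none is 1, so 5 is a primitive root.
Hence the least primitive root of 23 is 5.

5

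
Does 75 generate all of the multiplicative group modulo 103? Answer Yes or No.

Yes

φ(103) = 103 − 1 = 102 = 2 · 3 · 17.
75 is a primitive root mod 103 iff 75^(φ(103)/q) ≢ 1 for every prime q | φ(103), i.e. q ∈ {2, 3, 17}.
75^51 ≡ 102 (mod 103)  [q = 2: ≢ 1 ✓]
75^34 ≡ 46 (mod 103)  [q = 3: ≢ 1 ✓]
75^6 ≡ 66 (mod 103)  [q = 17: ≢ 1 ✓]
All checks pass, so 75 has order 102 and is a primitive root modulo 103.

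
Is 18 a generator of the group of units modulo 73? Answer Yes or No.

No

φ(73) = 73 − 1 = 72 = 2^3 · 3^2.
An element g generates (Z/73Z)^× iff g^(72/q) ≢ 1 (mod 73) for each prime q ∈ {2, 3}.
18^36 ≡ 1 (mod 73)  [q = 2: ≡ 1 ✗]
18^24 ≡ 64 (mod 73)  [q = 3: ≢ 1 ✓]
Since 18^36 ≡ 1, the order of 18 divides 36 < 72, so 18 is not a primitive root.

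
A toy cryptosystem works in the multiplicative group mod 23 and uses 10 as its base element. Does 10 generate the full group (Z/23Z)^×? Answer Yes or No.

Yes

φ(23) = 23 − 1 = 22 = 2 · 11.
It suffices to check that the order of 10 is not a proper divisor of 22: compute 10^(22/q) for q ∈ {2, 11}.
10^11 ≡ 22 (mod 23)  [q = 2: ≢ 1 ✓]
10^2 ≡ 8 (mod 23)  [q = 11: ≢ 1 ✓]
All checks pass, so 10 has order 22 and is a primitive root modulo 23.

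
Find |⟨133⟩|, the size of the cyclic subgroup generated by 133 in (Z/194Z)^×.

By Lagrange's theorem, ord_194(133) divides φ(194) = φ(2)·φ(97) = 1·96 = 96 = 2^5 · 3.
Divisors of 96: 1, 2, 3, 4, 6, 8, 12, 16, 24, 32, 48, 96.
Check 133^d mod 194 for each divisor in increasing order:
133^1 ≡ 133 (mod 194)
133^2 ≡ 35 (mod 194)
133^3 ≡ 193 (mod 194)
133^4 ≡ 61 (mod 194)
133^6 ≡ 1 (mod 194) ✓
Therefore the multiplicative order of 133 modulo 194 is 6.

6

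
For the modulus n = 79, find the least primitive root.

3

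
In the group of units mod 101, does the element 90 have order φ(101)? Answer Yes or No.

φ(101) = 101 − 1 = 100 = 2^2 · 5^2.
Test 90^(100/q) mod 101 for each prime factor q of 100:
90^50 ≡ 100 (mod 101)  [q = 2: ≢ 1 ✓]
90^20 ≡ 87 (mod 101)  [q = 5: ≢ 1 ✓]
Every test exponent gives a nontrivial residue, hence 90 generates the full group.

Yes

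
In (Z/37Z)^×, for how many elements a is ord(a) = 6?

2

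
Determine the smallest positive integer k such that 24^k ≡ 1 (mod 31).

ord(24) | φ(31) = 31 − 1 = 30 = 2 · 3 · 5.
Divisors of 30: 1, 2, 3, 5, 6, 10, 15, 30.
Evaluate successive powers at the divisors of 30:
24^1 ≡ 24 (mod 31)
24^2 ≡ 18 (mod 31)
24^3 ≡ 29 (mod 31)
24^5 ≡ 26 (mod 31)
24^6 ≡ 4 (mod 31)
24^10 ≡ 25 (mod 31)
24^15 ≡ 30 (mod 31)
24^30 ≡ 1 (mod 31) ✓
So ord_31(24) = 30.

30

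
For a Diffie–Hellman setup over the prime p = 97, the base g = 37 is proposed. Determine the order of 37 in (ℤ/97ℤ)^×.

96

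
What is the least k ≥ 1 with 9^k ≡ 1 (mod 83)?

41

ord(9) | φ(83) = 83 − 1 = 82 = 2 · 41.
Divisors of 82: 1, 2, 41, 82.
Check 9^d mod 83 for each divisor in increasing order:
9^1 ≡ 9 (mod 83)
9^2 ≡ 81 (mod 83)
9^41 ≡ 1 (mod 83) ✓
So ord_83(9) = 41.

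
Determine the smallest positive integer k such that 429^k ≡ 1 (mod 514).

The order of 429 must divide φ(514) = φ(2)·φ(257) = 1·256 = 256 = 2^8.
Divisors of 256: 1, 2, 4, 8, 16, 32, 64, 128, 256.
Compute 429^d (mod 514) for the divisors d until we hit 1:
429^1 ≡ 429 (mod 514)
429^2 ≡ 29 (mod 514)
429^4 ≡ 327 (mod 514)
429^8 ≡ 17 (mod 514)
429^16 ≡ 289 (mod 514)
429^32 ≡ 253 (mod 514)
429^64 ≡ 273 (mod 514)
429^128 ≡ 513 (mod 514)
429^256 ≡ 1 (mod 514) ✓
The smallest such exponent is 256, so the order of 429 is 256.

256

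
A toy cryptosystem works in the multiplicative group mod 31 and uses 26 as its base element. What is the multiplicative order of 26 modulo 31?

6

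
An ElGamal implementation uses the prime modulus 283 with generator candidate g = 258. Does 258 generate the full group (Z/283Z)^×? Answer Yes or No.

Yes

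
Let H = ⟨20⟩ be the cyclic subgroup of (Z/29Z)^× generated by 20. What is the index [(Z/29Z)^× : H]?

ord(20) | φ(29) = 29 − 1 = 28 = 2^2 · 7.
Divisors of 28: 1, 2, 4, 7, 14, 28.
Evaluate successive powers at the divisors of 28:
20^1 ≡ 20 (mod 29)
20^2 ≡ 23 (mod 29)
20^4 ≡ 7 (mod 29)
20^7 ≡ 1 (mod 29) ✓
So ord_29(20) = 7, hence |⟨20⟩| = 7.
[(Z/29Z)^× : ⟨20⟩] = 28/7 = 4.

4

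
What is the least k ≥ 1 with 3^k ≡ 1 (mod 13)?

ord(3) | φ(13) = 13 − 1 = 12 = 2^2 · 3.
Divisors of 12: 1, 2, 3, 4, 6, 12.
Compute 3^d (mod 13) for the divisors d until we hit 1:
3^1 ≡ 3 (mod 13)
3^2 ≡ 9 (mod 13)
3^3 ≡ 1 (mod 13) ✓
Therefore the multiplicative order of 3 modulo 13 is 3.

3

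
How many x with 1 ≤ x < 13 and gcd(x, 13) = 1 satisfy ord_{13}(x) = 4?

φ(13) = 13 − 1 = 12 = 2^2 · 3.
In a cyclic group of order 12, there are φ(d) elements of order d for each divisor d of 12, and zero for non-divisors.
4 = 2^2 divides 12, and φ(4) = 2.

2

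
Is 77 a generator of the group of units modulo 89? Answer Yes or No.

No

φ(89) = 89 − 1 = 88 = 2^3 · 11.
77 is a primitive root mod 89 iff 77^(φ(89)/q) ≢ 1 for every prime q | φ(89), i.e. q ∈ {2, 11}.
77^44 ≡ 88 (mod 89)  [q = 2: ≢ 1 ✓]
77^8 ≡ 1 (mod 89)  [q = 11: ≡ 1 ✗]
77^8 ≡ 1 shows ord(77) | 8, strictly less than φ(89); not a primitive root.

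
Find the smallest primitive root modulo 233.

φ(233) = 233 − 1 = 232 = 2^3 · 29.
g is a primitive root iff g^(232/q) ≢ 1 (mod 233) for each prime q ∈ {2, 29}.
g = 2: 2^116 ≡ 1 — hits 1, so not a primitive root.
g = 3: 3^116 ≡ 232; 3^8 ≡ 37 — none is 1, so 3 is a primitive root.
So 3 is the smallest generator of (Z/233Z)^×.

3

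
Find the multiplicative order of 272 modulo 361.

171

The order of 272 must divide φ(361) = φ(19^2) = 19·(19−1) = 342 = 2 · 3^2 · 19.
Divisors of 342: 1, 2, 3, 6, 9, 18, 19, 38, 57, 114, 171, 342.
Evaluate successive powers at the divisors of 342:
272^1 ≡ 272 (mod 361)
272^2 ≡ 340 (mod 361)
272^3 ≡ 64 (mod 361)
272^6 ≡ 125 (mod 361)
272^9 ≡ 58 (mod 361)
272^18 ≡ 115 (mod 361)
272^19 ≡ 234 (mod 361)
272^38 ≡ 245 (mod 361)
272^57 ≡ 292 (mod 361)
272^114 ≡ 68 (mod 361)
272^171 ≡ 1 (mod 361) ✓
Hence ord(272) = 171.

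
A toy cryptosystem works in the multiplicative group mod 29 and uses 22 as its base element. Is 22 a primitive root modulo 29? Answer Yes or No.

φ(29) = 29 − 1 = 28 = 2^2 · 7.
It suffices to check that the order of 22 is not a proper divisor of 28: compute 22^(28/q) for q ∈ {2, 7}.
22^14 ≡ 1 (mod 29)  [q = 2: ≡ 1 ✗]
22^4 ≡ 23 (mod 29)  [q = 7: ≢ 1 ✓]
The check at q = 2 fails, so 22 generates a proper subgroup.

No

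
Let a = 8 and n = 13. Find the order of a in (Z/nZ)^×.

4

By Lagrange's theorem, ord_13(8) divides φ(13) = 13 − 1 = 12 = 2^2 · 3.
Divisors of 12: 1, 2, 3, 4, 6, 12.
Test each divisor d:
8^1 ≡ 8
8^2 ≡ 12
8^3 ≡ 5
8^4 ≡ 1
The smallest such exponent is 4, so the order of 8 is 4.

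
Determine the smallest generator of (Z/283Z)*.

3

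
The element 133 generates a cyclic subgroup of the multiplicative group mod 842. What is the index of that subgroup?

The order of 133 must divide φ(842) = φ(2)·φ(421) = 1·420 = 420 = 2^2 · 3 · 5 · 7.
Divisors of 420: 1, 2, 3, 4, 5, 6, 7, 10, 12, 14, 15, 20, 21, 28, 30, 35, 42, 60, 70, 84, 105, 140, 210, 420.
Check 133^d mod 842 for each divisor in increasing order:
133^1 ≡ 133 (mod 842)
133^2 ≡ 7 (mod 842)
133^3 ≡ 89 (mod 842)
133^4 ≡ 49 (mod 842)
133^5 ≡ 623 (mod 842)
133^6 ≡ 343 (mod 842)
133^7 ≡ 151 (mod 842)
133^10 ≡ 809 (mod 842)
133^12 ≡ 611 (mod 842)
133^14 ≡ 67 (mod 842)
133^15 ≡ 491 (mod 842)
133^20 ≡ 247 (mod 842)
133^21 ≡ 13 (mod 842)
133^28 ≡ 279 (mod 842)
133^30 ≡ 269 (mod 842)
133^35 ≡ 29 (mod 842)
133^42 ≡ 169 (mod 842)
133^60 ≡ 791 (mod 842)
133^70 ≡ 841 (mod 842)
133^84 ≡ 775 (mod 842)
133^105 ≡ 813 (mod 842)
133^140 ≡ 1 (mod 842) ✓
The order of 133 is 140, so the subgroup it generates has 140 elements.
Index = |(Z/842Z)^×| / |⟨133⟩| = 420 / 140 = 3.

3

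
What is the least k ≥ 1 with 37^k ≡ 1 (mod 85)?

ord(37) | φ(85) = φ(5·17) = (5−1)·(17−1) = 4·16 = 64 = 2^6.
Divisors of 64: 1, 2, 4, 8, 16, 32, 64.
Evaluate successive powers at the divisors of 64:
37^1 ≡ 37
37^2 ≡ 9
37^4 ≡ 81
37^8 ≡ 16
37^16 ≡ 1
So ord_85(37) = 16.

16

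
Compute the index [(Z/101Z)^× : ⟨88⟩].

4

Since 88 ∈ (Z/101Z)^×, its order divides φ(101) = 101 − 1 = 100 = 2^2 · 5^2.
Divisors of 100: 1, 2, 4, 5, 10, 20, 25, 50, 100.
Check 88^d mod 101 for each divisor in increasing order:
88^1 ≡ 88 (mod 101)
88^2 ≡ 68 (mod 101)
88^4 ≡ 79 (mod 101)
88^5 ≡ 84 (mod 101)
88^10 ≡ 87 (mod 101)
88^20 ≡ 95 (mod 101)
88^25 ≡ 1 (mod 101) ✓
So ord_101(88) = 25, hence |⟨88⟩| = 25.
The index is φ(101) / ord(88) = 100 / 25 = 4.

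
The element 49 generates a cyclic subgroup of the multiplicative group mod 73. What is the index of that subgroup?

6

The order of 49 must divide φ(73) = 73 − 1 = 72 = 2^3 · 3^2.
Divisors of 72: 1, 2, 3, 4, 6, 8, 9, 12, 18, 24, 36, 72.
Compute 49^d (mod 73) for the divisors d until we hit 1:
49^1 ≡ 49 (mod 73)
49^2 ≡ 65 (mod 73)
49^3 ≡ 46 (mod 73)
49^4 ≡ 64 (mod 73)
49^6 ≡ 72 (mod 73)
49^8 ≡ 8 (mod 73)
49^9 ≡ 27 (mod 73)
49^12 ≡ 1 (mod 73) ✓
Thus |⟨49⟩| = ord(49) = 12.
Index = |(Z/73Z)^×| / |⟨49⟩| = 72 / 12 = 6.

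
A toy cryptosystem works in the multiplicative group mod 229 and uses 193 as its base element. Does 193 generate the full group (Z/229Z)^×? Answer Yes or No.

No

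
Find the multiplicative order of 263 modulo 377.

84

ord(263) | φ(377) = φ(13·29) = (13−1)·(29−1) = 12·28 = 336 = 2^4 · 3 · 7.
Divisors of 336: 1, 2, 3, 4, 6, 7, 8, 12, 14, 16, 21, 24, 28, 42, 48, 56, 84, 112, 168, 336.
Compute 263^d (mod 377) for the divisors d until we hit 1:
263^1 ≡ 263 (mod 377)
263^2 ≡ 178 (mod 377)
263^3 ≡ 66 (mod 377)
263^4 ≡ 16 (mod 377)
263^6 ≡ 209 (mod 377)
263^7 ≡ 302 (mod 377)
263^8 ≡ 256 (mod 377)
263^12 ≡ 326 (mod 377)
263^14 ≡ 347 (mod 377)
263^16 ≡ 315 (mod 377)
263^21 ≡ 365 (mod 377)
263^24 ≡ 339 (mod 377)
263^28 ≡ 146 (mod 377)
263^42 ≡ 144 (mod 377)
263^48 ≡ 313 (mod 377)
263^56 ≡ 204 (mod 377)
263^84 ≡ 1 (mod 377) ✓
Hence ord(263) = 84.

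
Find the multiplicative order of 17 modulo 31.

30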